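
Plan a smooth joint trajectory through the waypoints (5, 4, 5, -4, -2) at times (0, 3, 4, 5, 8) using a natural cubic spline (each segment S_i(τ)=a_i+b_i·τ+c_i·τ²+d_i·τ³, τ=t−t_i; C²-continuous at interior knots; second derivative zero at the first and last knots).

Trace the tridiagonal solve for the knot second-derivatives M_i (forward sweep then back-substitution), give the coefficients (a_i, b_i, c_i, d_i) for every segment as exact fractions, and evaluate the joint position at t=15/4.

Δ: Δ0=-1/3, Δ1=1, Δ2=-9, Δ3=2/3
row 1: diag=8, rhs=8; c'=1/8, d'=1
row 2: denom=4−1·1/8=31/8; d'=(-60−1·1)/(31/8)=-488/31
row 3: denom=8−1·8/31=240/31; d'=(58−1·-488/31)/(240/31)=381/40
back: M3=381/40
back: M2=-488/31−8/31·381/40=-91/5
back: M1=1−1/8·-91/5=131/40
M: M0=0, M1=131/40, M2=-91/5, M3=381/40, M4=0
seg 0: a=5, c=M0/2=0, d=(M1−M0)/(6·3)=131/720, b=Δ0−h0·(2M0+M1)/6=-473/240
seg 1: a=4, c=M1/2=131/80, d=(M2−M1)/(6·1)=-859/240, b=Δ1−h1·(2M1+M2)/6=353/120
seg 2: a=5, c=M2/2=-91/10, d=(M3−M2)/(6·1)=1109/240, b=Δ2−h2·(2M2+M3)/6=-217/48
seg 3: a=-4, c=M3/2=381/80, d=(M4−M3)/(6·3)=-127/240, b=Δ3−h3·(2M3+M4)/6=-1063/120
t_q=15/4 → seg 1, τ=3/4; S=4+353/120·τ+131/80·τ²+-859/240·τ³=28761/5120

  seg 0: a=5 b=-473/240 c=0 d=131/720
  seg 1: a=4 b=353/120 c=131/80 d=-859/240
  seg 2: a=5 b=-217/48 c=-91/10 d=1109/240
  seg 3: a=-4 b=-1063/120 c=381/80 d=-127/240
S(15/4) = 28761/5120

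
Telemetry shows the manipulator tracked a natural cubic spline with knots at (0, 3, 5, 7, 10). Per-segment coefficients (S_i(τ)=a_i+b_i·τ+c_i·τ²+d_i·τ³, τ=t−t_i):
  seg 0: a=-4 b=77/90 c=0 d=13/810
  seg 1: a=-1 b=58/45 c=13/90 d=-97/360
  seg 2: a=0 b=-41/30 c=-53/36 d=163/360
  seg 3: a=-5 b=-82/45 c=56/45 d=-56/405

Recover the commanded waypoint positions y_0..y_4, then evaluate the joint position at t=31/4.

y_0 = S_0(0) = a_0 = -4
y_1 = S_1(0) = a_1 = -1
y_2 = S_2(0) = a_2 = 0
y_3 = S_3(0) = a_3 = -5
y_4 = S_3(3) = -3
t_q=31/4 is in segment 3 (τ=3/4); S_3(τ)=-229/40

y_0=-4 y_1=-1 y_2=0 y_3=-5 y_4=-3
S(31/4) = -229/40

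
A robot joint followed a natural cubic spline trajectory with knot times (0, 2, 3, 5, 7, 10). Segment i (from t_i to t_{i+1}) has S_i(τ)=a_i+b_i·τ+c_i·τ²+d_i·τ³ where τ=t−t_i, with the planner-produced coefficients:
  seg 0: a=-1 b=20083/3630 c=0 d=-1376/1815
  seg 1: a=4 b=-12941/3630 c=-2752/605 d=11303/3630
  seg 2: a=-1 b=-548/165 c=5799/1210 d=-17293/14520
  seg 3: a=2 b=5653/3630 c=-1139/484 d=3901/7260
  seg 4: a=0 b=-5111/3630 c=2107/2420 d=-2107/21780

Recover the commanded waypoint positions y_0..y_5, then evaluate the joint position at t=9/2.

y_0 = S_0(0) = a_0 = -1
y_1 = S_1(0) = a_1 = 4
y_2 = S_2(0) = a_2 = -1
y_3 = S_3(0) = a_3 = 2
y_4 = S_4(0) = a_4 = 0
y_5 = S_4(3) = 1
t_q=9/2 is in segment 2 (τ=3/2); S_2(τ)=6055/7744

y_0=-1 y_1=4 y_2=-1 y_3=2 y_4=0 y_5=1
S(9/2) = 6055/7744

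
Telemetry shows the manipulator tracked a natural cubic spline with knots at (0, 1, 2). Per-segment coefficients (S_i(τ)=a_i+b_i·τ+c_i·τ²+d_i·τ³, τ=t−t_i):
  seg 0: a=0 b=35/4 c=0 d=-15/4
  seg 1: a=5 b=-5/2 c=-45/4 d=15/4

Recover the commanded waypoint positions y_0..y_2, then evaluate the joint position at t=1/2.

y_0=0 y_1=5 y_2=-5
S(1/2) = 125/32

y_0 = S_0(0) = a_0 = 0
y_1 = S_1(0) = a_1 = 5
y_2 = S_1(1) = -5
t_q=1/2 is in segment 0 (τ=1/2); S_0(τ)=125/32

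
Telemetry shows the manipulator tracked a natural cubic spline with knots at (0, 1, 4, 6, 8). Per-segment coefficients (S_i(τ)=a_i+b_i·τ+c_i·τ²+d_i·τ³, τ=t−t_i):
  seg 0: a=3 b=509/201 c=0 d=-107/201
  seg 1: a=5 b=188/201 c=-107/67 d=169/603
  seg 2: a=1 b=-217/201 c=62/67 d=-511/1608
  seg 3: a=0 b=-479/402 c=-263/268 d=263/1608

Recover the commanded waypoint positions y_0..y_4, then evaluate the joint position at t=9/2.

y_0 = S_0(0) = a_0 = 3
y_1 = S_1(0) = a_1 = 5
y_2 = S_2(0) = a_2 = 1
y_3 = S_3(0) = a_3 = 0
y_4 = S_3(2) = -5
t_q=9/2 is in segment 2 (τ=1/2); S_2(τ)=2795/4288

y_0=3 y_1=5 y_2=1 y_3=0 y_4=-5
S(9/2) = 2795/4288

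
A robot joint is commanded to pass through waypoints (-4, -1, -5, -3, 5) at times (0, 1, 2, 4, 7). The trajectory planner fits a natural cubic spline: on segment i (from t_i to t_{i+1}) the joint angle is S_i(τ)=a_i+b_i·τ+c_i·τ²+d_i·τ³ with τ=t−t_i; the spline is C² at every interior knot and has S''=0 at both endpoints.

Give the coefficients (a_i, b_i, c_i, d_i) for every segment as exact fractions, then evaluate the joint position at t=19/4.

Δ: Δ0=3, Δ1=-4, Δ2=1, Δ3=8/3
row 1: diag=4, rhs=-42; c'=1/4, d'=-21/2
row 2: denom=6−1·1/4=23/4; d'=(30−1·-21/2)/(23/4)=162/23
row 3: denom=10−2·8/23=214/23; d'=(10−2·162/23)/(214/23)=-47/107
back: M3=-47/107
back: M2=162/23−8/23·-47/107=770/107
back: M1=-21/2−1/4·770/107=-1316/107
M: M0=0, M1=-1316/107, M2=770/107, M3=-47/107, M4=0
seg 0: a=-4, c=M0/2=0, d=(M1−M0)/(6·1)=-658/321, b=Δ0−h0·(2M0+M1)/6=1621/321
seg 1: a=-1, c=M1/2=-658/107, d=(M2−M1)/(6·1)=1043/321, b=Δ1−h1·(2M1+M2)/6=-353/321
seg 2: a=-5, c=M2/2=385/107, d=(M3−M2)/(6·2)=-817/1284, b=Δ2−h2·(2M2+M3)/6=-1172/321
seg 3: a=-3, c=M3/2=-47/214, d=(M4−M3)/(6·3)=47/1926, b=Δ3−h3·(2M3+M4)/6=997/321
t_q=19/4 → seg 3, τ=3/4; S=-3+997/321·τ+-47/214·τ²+47/1926·τ³=-10735/13696

  seg 0: a=-4 b=1621/321 c=0 d=-658/321
  seg 1: a=-1 b=-353/321 c=-658/107 d=1043/321
  seg 2: a=-5 b=-1172/321 c=385/107 d=-817/1284
  seg 3: a=-3 b=997/321 c=-47/214 d=47/1926
S(19/4) = -10735/13696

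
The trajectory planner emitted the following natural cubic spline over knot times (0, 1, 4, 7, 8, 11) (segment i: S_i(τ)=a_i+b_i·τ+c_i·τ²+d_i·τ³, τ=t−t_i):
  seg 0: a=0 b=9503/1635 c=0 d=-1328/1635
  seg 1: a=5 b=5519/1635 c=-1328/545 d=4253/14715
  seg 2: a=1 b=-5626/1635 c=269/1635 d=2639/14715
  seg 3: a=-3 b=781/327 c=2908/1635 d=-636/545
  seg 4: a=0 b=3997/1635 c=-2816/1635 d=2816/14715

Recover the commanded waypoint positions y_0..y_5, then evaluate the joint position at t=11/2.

y_0=0 y_1=5 y_2=1 y_3=-3 y_4=0 y_5=-3
S(11/2) = -13891/4360

y_0 = S_0(0) = a_0 = 0
y_1 = S_1(0) = a_1 = 5
y_2 = S_2(0) = a_2 = 1
y_3 = S_3(0) = a_3 = -3
y_4 = S_4(0) = a_4 = 0
y_5 = S_4(3) = -3
t_q=11/2 is in segment 2 (τ=3/2); S_2(τ)=-13891/4360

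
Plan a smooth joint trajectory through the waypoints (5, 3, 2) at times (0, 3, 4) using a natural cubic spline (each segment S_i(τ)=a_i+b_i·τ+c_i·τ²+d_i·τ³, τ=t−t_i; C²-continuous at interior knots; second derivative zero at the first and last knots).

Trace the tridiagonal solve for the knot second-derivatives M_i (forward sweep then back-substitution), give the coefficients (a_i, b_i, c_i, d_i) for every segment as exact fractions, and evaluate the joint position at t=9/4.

Δ: Δ0=-2/3, Δ1=-1
row 1: diag=8, rhs=-2; c'=1/8, d'=-1/4
back: M1=-1/4
M: M0=0, M1=-1/4, M2=0
seg 0: a=5, c=M0/2=0, d=(M1−M0)/(6·3)=-1/72, b=Δ0−h0·(2M0+M1)/6=-13/24
seg 1: a=3, c=M1/2=-1/8, d=(M2−M1)/(6·1)=1/24, b=Δ1−h1·(2M1+M2)/6=-11/12
t_q=9/4 → seg 0, τ=9/4; S=5+-13/24·τ+0·τ²+-1/72·τ³=1855/512

  seg 0: a=5 b=-13/24 c=0 d=-1/72
  seg 1: a=3 b=-11/12 c=-1/8 d=1/24
S(9/4) = 1855/512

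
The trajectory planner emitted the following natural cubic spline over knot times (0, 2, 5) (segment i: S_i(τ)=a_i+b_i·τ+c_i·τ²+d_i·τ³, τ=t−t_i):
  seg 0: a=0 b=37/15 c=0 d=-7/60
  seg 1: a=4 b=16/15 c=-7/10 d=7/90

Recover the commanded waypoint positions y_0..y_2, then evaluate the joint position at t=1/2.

y_0 = S_0(0) = a_0 = 0
y_1 = S_1(0) = a_1 = 4
y_2 = S_1(3) = 3
t_q=1/2 is in segment 0 (τ=1/2); S_0(τ)=39/32

y_0=0 y_1=4 y_2=3
S(1/2) = 39/32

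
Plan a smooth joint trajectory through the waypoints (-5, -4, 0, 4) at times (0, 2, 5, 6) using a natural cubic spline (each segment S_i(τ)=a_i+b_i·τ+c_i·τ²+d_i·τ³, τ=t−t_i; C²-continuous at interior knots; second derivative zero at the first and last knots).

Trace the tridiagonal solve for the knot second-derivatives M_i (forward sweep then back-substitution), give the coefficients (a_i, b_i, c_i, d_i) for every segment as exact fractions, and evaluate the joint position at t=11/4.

  seg 0: a=-5 b=229/426 c=0 d=-2/213
  seg 1: a=-4 b=181/426 c=-4/71 d=17/142
  seg 2: a=0 b=707/213 c=145/142 d=-145/426
S(11/4) = -33285/9088

Δ: Δ0=1/2, Δ1=4/3, Δ2=4
row 1: diag=10, rhs=5; c'=3/10, d'=1/2
row 2: denom=8−3·3/10=71/10; d'=(16−3·1/2)/(71/10)=145/71
back: M2=145/71
back: M1=1/2−3/10·145/71=-8/71
M: M0=0, M1=-8/71, M2=145/71, M3=0
seg 0: a=-5, c=M0/2=0, d=(M1−M0)/(6·2)=-2/213, b=Δ0−h0·(2M0+M1)/6=229/426
seg 1: a=-4, c=M1/2=-4/71, d=(M2−M1)/(6·3)=17/142, b=Δ1−h1·(2M1+M2)/6=181/426
seg 2: a=0, c=M2/2=145/142, d=(M3−M2)/(6·1)=-145/426, b=Δ2−h2·(2M2+M3)/6=707/213
t_q=11/4 → seg 1, τ=3/4; S=-4+181/426·τ+-4/71·τ²+17/142·τ³=-33285/9088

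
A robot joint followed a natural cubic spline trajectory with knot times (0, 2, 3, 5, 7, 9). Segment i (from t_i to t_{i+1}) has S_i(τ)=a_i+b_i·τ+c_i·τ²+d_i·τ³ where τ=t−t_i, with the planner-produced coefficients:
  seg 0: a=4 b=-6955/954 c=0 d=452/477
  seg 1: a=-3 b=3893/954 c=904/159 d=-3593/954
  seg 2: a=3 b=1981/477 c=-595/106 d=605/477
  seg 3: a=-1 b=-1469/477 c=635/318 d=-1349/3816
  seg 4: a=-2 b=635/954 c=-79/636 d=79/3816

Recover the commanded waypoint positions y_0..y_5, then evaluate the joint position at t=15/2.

y_0=4 y_1=-3 y_2=3 y_3=-1 y_4=-2 y_5=-1
S(15/2) = -17255/10176

y_0 = S_0(0) = a_0 = 4
y_1 = S_1(0) = a_1 = -3
y_2 = S_2(0) = a_2 = 3
y_3 = S_3(0) = a_3 = -1
y_4 = S_4(0) = a_4 = -2
y_5 = S_4(2) = -1
t_q=15/2 is in segment 4 (τ=1/2); S_4(τ)=-17255/10176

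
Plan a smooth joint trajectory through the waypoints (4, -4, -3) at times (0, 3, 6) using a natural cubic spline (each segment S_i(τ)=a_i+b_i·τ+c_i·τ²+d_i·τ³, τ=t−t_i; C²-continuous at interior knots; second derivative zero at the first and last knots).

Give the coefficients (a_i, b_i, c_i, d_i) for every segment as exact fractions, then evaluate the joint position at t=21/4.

Δ: Δ0=-8/3, Δ1=1/3
row 1: diag=12, rhs=18; c'=1/4, d'=3/2
back: M1=3/2
M: M0=0, M1=3/2, M2=0
seg 0: a=4, c=M0/2=0, d=(M1−M0)/(6·3)=1/12, b=Δ0−h0·(2M0+M1)/6=-41/12
seg 1: a=-4, c=M1/2=3/4, d=(M2−M1)/(6·3)=-1/12, b=Δ1−h1·(2M1+M2)/6=-7/6
t_q=21/4 → seg 1, τ=9/4; S=-4+-7/6·τ+3/4·τ²+-1/12·τ³=-967/256

  seg 0: a=4 b=-41/12 c=0 d=1/12
  seg 1: a=-4 b=-7/6 c=3/4 d=-1/12
S(21/4) = -967/256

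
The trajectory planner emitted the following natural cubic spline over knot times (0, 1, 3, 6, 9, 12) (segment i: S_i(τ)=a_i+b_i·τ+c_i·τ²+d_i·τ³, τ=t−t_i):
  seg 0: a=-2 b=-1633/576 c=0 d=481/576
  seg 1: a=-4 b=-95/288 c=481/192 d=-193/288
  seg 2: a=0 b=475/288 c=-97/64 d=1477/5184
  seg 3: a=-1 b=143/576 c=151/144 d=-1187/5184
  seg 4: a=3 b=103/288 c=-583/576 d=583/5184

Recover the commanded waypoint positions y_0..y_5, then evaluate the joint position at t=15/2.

y_0 = S_0(0) = a_0 = -2
y_1 = S_1(0) = a_1 = -4
y_2 = S_2(0) = a_2 = 0
y_3 = S_3(0) = a_3 = -1
y_4 = S_4(0) = a_4 = 3
y_5 = S_4(3) = -2
t_q=15/2 is in segment 3 (τ=3/2); S_3(τ)=491/512

y_0=-2 y_1=-4 y_2=0 y_3=-1 y_4=3 y_5=-2
S(15/2) = 491/512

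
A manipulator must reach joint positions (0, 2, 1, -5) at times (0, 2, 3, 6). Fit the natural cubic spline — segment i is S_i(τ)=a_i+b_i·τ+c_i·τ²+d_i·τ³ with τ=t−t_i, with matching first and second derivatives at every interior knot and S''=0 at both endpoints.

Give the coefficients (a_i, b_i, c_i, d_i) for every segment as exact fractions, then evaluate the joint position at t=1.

  seg 0: a=0 b=77/47 c=0 d=-15/94
  seg 1: a=2 b=-13/47 c=-45/47 d=11/47
  seg 2: a=1 b=-70/47 c=-12/47 d=4/141
S(1) = 139/94

Δ: Δ0=1, Δ1=-1, Δ2=-2
row 1: diag=6, rhs=-12; c'=1/6, d'=-2
row 2: denom=8−1·1/6=47/6; d'=(-6−1·-2)/(47/6)=-24/47
back: M2=-24/47
back: M1=-2−1/6·-24/47=-90/47
M: M0=0, M1=-90/47, M2=-24/47, M3=0
seg 0: a=0, c=M0/2=0, d=(M1−M0)/(6·2)=-15/94, b=Δ0−h0·(2M0+M1)/6=77/47
seg 1: a=2, c=M1/2=-45/47, d=(M2−M1)/(6·1)=11/47, b=Δ1−h1·(2M1+M2)/6=-13/47
seg 2: a=1, c=M2/2=-12/47, d=(M3−M2)/(6·3)=4/141, b=Δ2−h2·(2M2+M3)/6=-70/47
t_q=1 → seg 0, τ=1; S=0+77/47·τ+0·τ²+-15/94·τ³=139/94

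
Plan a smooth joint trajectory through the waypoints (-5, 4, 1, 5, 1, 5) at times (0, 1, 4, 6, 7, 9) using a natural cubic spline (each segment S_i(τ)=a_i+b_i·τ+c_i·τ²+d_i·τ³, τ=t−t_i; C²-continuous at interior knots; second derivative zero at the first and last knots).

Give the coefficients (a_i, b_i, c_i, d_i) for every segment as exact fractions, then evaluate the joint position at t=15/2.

Δ: Δ0=9, Δ1=-1, Δ2=2, Δ3=-4, Δ4=2
row 1: diag=8, rhs=-60; c'=3/8, d'=-15/2
row 2: denom=10−3·3/8=71/8; d'=(18−3·-15/2)/(71/8)=324/71
row 3: denom=6−2·16/71=394/71; d'=(-36−2·324/71)/(394/71)=-1602/197
row 4: denom=6−1·71/394=2293/394; d'=(36−1·-1602/197)/(2293/394)=17388/2293
back: M4=17388/2293
back: M3=-1602/197−71/394·17388/2293=-21780/2293
back: M2=324/71−16/71·-21780/2293=15372/2293
back: M1=-15/2−3/8·15372/2293=-22962/2293
M: M0=0, M1=-22962/2293, M2=15372/2293, M3=-21780/2293, M4=17388/2293, M5=0
seg 0: a=-5, c=M0/2=0, d=(M1−M0)/(6·1)=-3827/2293, b=Δ0−h0·(2M0+M1)/6=24464/2293
seg 1: a=4, c=M1/2=-11481/2293, d=(M2−M1)/(6·3)=6389/6879, b=Δ1−h1·(2M1+M2)/6=12983/2293
seg 2: a=1, c=M2/2=7686/2293, d=(M3−M2)/(6·2)=-3096/2293, b=Δ2−h2·(2M2+M3)/6=1598/2293
seg 3: a=5, c=M3/2=-10890/2293, d=(M4−M3)/(6·1)=6528/2293, b=Δ3−h3·(2M3+M4)/6=-4810/2293
seg 4: a=1, c=M4/2=8694/2293, d=(M5−M4)/(6·2)=-1449/2293, b=Δ4−h4·(2M4+M5)/6=-7006/2293
t_q=15/2 → seg 4, τ=1/2; S=1+-7006/2293·τ+8694/2293·τ²+-1449/2293·τ³=6259/18344

  seg 0: a=-5 b=24464/2293 c=0 d=-3827/2293
  seg 1: a=4 b=12983/2293 c=-11481/2293 d=6389/6879
  seg 2: a=1 b=1598/2293 c=7686/2293 d=-3096/2293
  seg 3: a=5 b=-4810/2293 c=-10890/2293 d=6528/2293
  seg 4: a=1 b=-7006/2293 c=8694/2293 d=-1449/2293
S(15/2) = 6259/18344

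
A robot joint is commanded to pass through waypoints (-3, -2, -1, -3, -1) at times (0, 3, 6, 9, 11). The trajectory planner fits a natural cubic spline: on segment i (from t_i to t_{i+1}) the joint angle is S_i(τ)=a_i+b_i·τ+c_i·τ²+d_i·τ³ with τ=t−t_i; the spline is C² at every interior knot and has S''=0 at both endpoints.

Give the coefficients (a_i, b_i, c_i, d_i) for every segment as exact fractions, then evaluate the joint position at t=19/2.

Δ: Δ0=1/3, Δ1=1/3, Δ2=-2/3, Δ3=1
row 1: diag=12, rhs=0; c'=1/4, d'=0
row 2: denom=12−3·1/4=45/4; d'=(-6−3·0)/(45/4)=-8/15
row 3: denom=10−3·4/15=46/5; d'=(10−3·-8/15)/(46/5)=29/23
back: M3=29/23
back: M2=-8/15−4/15·29/23=-20/23
back: M1=0−1/4·-20/23=5/23
M: M0=0, M1=5/23, M2=-20/23, M3=29/23, M4=0
seg 0: a=-3, c=M0/2=0, d=(M1−M0)/(6·3)=5/414, b=Δ0−h0·(2M0+M1)/6=31/138
seg 1: a=-2, c=M1/2=5/46, d=(M2−M1)/(6·3)=-25/414, b=Δ1−h1·(2M1+M2)/6=38/69
seg 2: a=-1, c=M2/2=-10/23, d=(M3−M2)/(6·3)=49/414, b=Δ2−h2·(2M2+M3)/6=-59/138
seg 3: a=-3, c=M3/2=29/46, d=(M4−M3)/(6·2)=-29/276, b=Δ3−h3·(2M3+M4)/6=11/69
t_q=19/2 → seg 3, τ=1/2; S=-3+11/69·τ+29/46·τ²+-29/276·τ³=-2043/736

  seg 0: a=-3 b=31/138 c=0 d=5/414
  seg 1: a=-2 b=38/69 c=5/46 d=-25/414
  seg 2: a=-1 b=-59/138 c=-10/23 d=49/414
  seg 3: a=-3 b=11/69 c=29/46 d=-29/276
S(19/2) = -2043/736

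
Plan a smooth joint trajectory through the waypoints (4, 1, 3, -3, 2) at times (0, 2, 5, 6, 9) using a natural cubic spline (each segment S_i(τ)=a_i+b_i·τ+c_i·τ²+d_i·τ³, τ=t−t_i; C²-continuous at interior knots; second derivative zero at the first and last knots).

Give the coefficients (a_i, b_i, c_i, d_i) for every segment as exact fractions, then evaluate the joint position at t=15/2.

  seg 0: a=4 b=-82/31 c=0 d=71/248
  seg 1: a=1 b=49/62 c=213/124 d=-1963/3348
  seg 2: a=3 b=-587/124 c=-331/93 d=853/372
  seg 3: a=-3 b=-925/186 c=1235/372 d=-1235/3348
S(15/2) = -4201/992

Δ: Δ0=-3/2, Δ1=2/3, Δ2=-6, Δ3=5/3
row 1: diag=10, rhs=13; c'=3/10, d'=13/10
row 2: denom=8−3·3/10=71/10; d'=(-40−3·13/10)/(71/10)=-439/71
row 3: denom=8−1·10/71=558/71; d'=(46−1·-439/71)/(558/71)=1235/186
back: M3=1235/186
back: M2=-439/71−10/71·1235/186=-662/93
back: M1=13/10−3/10·-662/93=213/62
M: M0=0, M1=213/62, M2=-662/93, M3=1235/186, M4=0
seg 0: a=4, c=M0/2=0, d=(M1−M0)/(6·2)=71/248, b=Δ0−h0·(2M0+M1)/6=-82/31
seg 1: a=1, c=M1/2=213/124, d=(M2−M1)/(6·3)=-1963/3348, b=Δ1−h1·(2M1+M2)/6=49/62
seg 2: a=3, c=M2/2=-331/93, d=(M3−M2)/(6·1)=853/372, b=Δ2−h2·(2M2+M3)/6=-587/124
seg 3: a=-3, c=M3/2=1235/372, d=(M4−M3)/(6·3)=-1235/3348, b=Δ3−h3·(2M3+M4)/6=-925/186
t_q=15/2 → seg 3, τ=3/2; S=-3+-925/186·τ+1235/372·τ²+-1235/3348·τ³=-4201/992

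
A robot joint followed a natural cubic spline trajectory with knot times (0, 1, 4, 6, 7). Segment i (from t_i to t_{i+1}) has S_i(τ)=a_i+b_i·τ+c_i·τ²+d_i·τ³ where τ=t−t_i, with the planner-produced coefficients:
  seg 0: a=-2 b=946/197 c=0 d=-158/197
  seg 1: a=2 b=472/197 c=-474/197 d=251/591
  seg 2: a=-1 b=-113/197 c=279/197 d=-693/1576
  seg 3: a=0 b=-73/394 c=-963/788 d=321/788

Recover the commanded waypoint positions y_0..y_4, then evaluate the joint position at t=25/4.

y_0 = S_0(0) = a_0 = -2
y_1 = S_1(0) = a_1 = 2
y_2 = S_2(0) = a_2 = -1
y_3 = S_3(0) = a_3 = 0
y_4 = S_3(1) = -1
t_q=25/4 is in segment 3 (τ=1/4); S_3(τ)=-5867/50432

y_0=-2 y_1=2 y_2=-1 y_3=0 y_4=-1
S(25/4) = -5867/50432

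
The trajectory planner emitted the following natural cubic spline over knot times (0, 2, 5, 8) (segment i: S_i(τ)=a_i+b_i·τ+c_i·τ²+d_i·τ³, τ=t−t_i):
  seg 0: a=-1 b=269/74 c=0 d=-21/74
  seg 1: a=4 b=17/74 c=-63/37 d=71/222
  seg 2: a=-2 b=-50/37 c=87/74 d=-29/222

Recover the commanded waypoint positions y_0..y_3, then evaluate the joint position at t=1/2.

y_0 = S_0(0) = a_0 = -1
y_1 = S_1(0) = a_1 = 4
y_2 = S_2(0) = a_2 = -2
y_3 = S_2(3) = 1
t_q=1/2 is in segment 0 (τ=1/2); S_0(τ)=463/592

y_0=-1 y_1=4 y_2=-2 y_3=1
S(1/2) = 463/592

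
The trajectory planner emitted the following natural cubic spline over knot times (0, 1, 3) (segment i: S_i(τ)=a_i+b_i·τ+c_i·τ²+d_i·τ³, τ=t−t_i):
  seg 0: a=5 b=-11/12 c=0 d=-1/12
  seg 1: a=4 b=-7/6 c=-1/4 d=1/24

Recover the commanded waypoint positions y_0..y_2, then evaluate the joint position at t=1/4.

y_0 = S_0(0) = a_0 = 5
y_1 = S_1(0) = a_1 = 4
y_2 = S_1(2) = 1
t_q=1/4 is in segment 0 (τ=1/4); S_0(τ)=1221/256

y_0=5 y_1=4 y_2=1
S(1/4) = 1221/256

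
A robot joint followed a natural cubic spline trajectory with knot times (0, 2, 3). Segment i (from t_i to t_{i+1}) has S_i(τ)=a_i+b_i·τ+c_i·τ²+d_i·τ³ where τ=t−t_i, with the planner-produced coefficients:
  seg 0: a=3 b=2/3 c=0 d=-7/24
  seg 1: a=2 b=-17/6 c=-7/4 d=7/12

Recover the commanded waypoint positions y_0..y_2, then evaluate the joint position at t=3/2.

y_0=3 y_1=2 y_2=-2
S(3/2) = 193/64

y_0 = S_0(0) = a_0 = 3
y_1 = S_1(0) = a_1 = 2
y_2 = S_1(1) = -2
t_q=3/2 is in segment 0 (τ=3/2); S_0(τ)=193/64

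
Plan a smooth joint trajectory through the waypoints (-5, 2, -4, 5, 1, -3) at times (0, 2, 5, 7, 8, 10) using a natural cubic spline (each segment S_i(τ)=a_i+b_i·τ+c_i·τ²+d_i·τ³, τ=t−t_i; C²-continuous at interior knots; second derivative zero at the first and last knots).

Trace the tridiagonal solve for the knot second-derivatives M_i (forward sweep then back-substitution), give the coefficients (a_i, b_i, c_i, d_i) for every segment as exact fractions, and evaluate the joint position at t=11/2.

Δ: Δ0=7/2, Δ1=-2, Δ2=9/2, Δ3=-4, Δ4=-2
row 1: diag=10, rhs=-33; c'=3/10, d'=-33/10
row 2: denom=10−3·3/10=91/10; d'=(39−3·-33/10)/(91/10)=489/91
row 3: denom=6−2·20/91=506/91; d'=(-51−2·489/91)/(506/91)=-5619/506
row 4: denom=6−1·91/506=2945/506; d'=(12−1·-5619/506)/(2945/506)=11691/2945
back: M4=11691/2945
back: M3=-5619/506−91/506·11691/2945=-34806/2945
back: M2=489/91−20/91·-34806/2945=4695/589
back: M1=-33/10−3/10·4695/589=-16761/2945
M: M0=0, M1=-16761/2945, M2=4695/589, M3=-34806/2945, M4=11691/2945, M5=0
seg 0: a=-5, c=M0/2=0, d=(M1−M0)/(6·2)=-5587/11780, b=Δ0−h0·(2M0+M1)/6=31789/5890
seg 1: a=2, c=M1/2=-16761/5890, d=(M2−M1)/(6·3)=6706/8835, b=Δ1−h1·(2M1+M2)/6=-1733/5890
seg 2: a=-4, c=M2/2=4695/1178, d=(M3−M2)/(6·2)=-19427/11780, b=Δ2−h2·(2M2+M3)/6=18409/5890
seg 3: a=5, c=M3/2=-17403/2945, d=(M4−M3)/(6·1)=15499/5890, b=Δ3−h3·(2M3+M4)/6=-4253/5890
seg 4: a=1, c=M4/2=11691/5890, d=(M5−M4)/(6·2)=-3897/11780, b=Δ4−h4·(2M4+M5)/6=-13684/2945
t_q=11/2 → seg 2, τ=1/2; S=-4+18409/5890·τ+4695/1178·τ²+-19427/11780·τ³=-31043/18848

  seg 0: a=-5 b=31789/5890 c=0 d=-5587/11780
  seg 1: a=2 b=-1733/5890 c=-16761/5890 d=6706/8835
  seg 2: a=-4 b=18409/5890 c=4695/1178 d=-19427/11780
  seg 3: a=5 b=-4253/5890 c=-17403/2945 d=15499/5890
  seg 4: a=1 b=-13684/2945 c=11691/5890 d=-3897/11780
S(11/2) = -31043/18848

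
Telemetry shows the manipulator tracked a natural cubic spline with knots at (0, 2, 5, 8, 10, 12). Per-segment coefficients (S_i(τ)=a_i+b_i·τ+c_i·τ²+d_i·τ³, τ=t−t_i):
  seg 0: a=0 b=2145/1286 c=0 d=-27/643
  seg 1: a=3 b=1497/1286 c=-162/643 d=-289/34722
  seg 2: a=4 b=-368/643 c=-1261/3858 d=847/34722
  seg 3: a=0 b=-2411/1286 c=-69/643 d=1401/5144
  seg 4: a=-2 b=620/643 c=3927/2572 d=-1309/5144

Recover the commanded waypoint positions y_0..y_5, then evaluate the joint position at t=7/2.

y_0=0 y_1=3 y_2=4 y_3=0 y_4=-2 y_5=4
S(7/2) = 42707/10288

y_0 = S_0(0) = a_0 = 0
y_1 = S_1(0) = a_1 = 3
y_2 = S_2(0) = a_2 = 4
y_3 = S_3(0) = a_3 = 0
y_4 = S_4(0) = a_4 = -2
y_5 = S_4(2) = 4
t_q=7/2 is in segment 1 (τ=3/2); S_1(τ)=42707/10288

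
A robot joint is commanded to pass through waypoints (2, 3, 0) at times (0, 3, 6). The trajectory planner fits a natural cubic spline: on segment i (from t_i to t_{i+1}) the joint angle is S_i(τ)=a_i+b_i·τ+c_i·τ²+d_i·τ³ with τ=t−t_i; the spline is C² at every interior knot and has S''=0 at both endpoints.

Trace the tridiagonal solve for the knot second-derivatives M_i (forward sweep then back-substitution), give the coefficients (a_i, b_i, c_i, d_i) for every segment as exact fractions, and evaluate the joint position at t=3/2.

Δ: Δ0=1/3, Δ1=-1
row 1: diag=12, rhs=-8; c'=1/4, d'=-2/3
back: M1=-2/3
M: M0=0, M1=-2/3, M2=0
seg 0: a=2, c=M0/2=0, d=(M1−M0)/(6·3)=-1/27, b=Δ0−h0·(2M0+M1)/6=2/3
seg 1: a=3, c=M1/2=-1/3, d=(M2−M1)/(6·3)=1/27, b=Δ1−h1·(2M1+M2)/6=-1/3
t_q=3/2 → seg 0, τ=3/2; S=2+2/3·τ+0·τ²+-1/27·τ³=23/8

  seg 0: a=2 b=2/3 c=0 d=-1/27
  seg 1: a=3 b=-1/3 c=-1/3 d=1/27
S(3/2) = 23/8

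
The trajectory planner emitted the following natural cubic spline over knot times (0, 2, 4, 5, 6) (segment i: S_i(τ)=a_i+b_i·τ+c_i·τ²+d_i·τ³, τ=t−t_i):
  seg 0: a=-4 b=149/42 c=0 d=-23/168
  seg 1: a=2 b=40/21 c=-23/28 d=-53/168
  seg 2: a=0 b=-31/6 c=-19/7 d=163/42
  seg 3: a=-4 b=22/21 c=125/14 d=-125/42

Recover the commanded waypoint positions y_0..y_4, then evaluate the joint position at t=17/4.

y_0 = S_0(0) = a_0 = -4
y_1 = S_1(0) = a_1 = 2
y_2 = S_2(0) = a_2 = 0
y_3 = S_3(0) = a_3 = -4
y_4 = S_3(1) = 3
t_q=17/4 is in segment 2 (τ=1/4); S_2(τ)=-1255/896

y_0=-4 y_1=2 y_2=0 y_3=-4 y_4=3
S(17/4) = -1255/896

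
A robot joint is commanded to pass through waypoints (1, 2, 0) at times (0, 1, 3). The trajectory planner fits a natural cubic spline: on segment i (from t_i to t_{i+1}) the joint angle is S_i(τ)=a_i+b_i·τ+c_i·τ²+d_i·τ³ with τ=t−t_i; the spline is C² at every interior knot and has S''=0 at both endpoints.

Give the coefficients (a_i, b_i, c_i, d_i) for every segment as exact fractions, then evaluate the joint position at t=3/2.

  seg 0: a=1 b=4/3 c=0 d=-1/3
  seg 1: a=2 b=1/3 c=-1 d=1/6
S(3/2) = 31/16

Δ: Δ0=1, Δ1=-1
row 1: diag=6, rhs=-12; c'=1/3, d'=-2
back: M1=-2
M: M0=0, M1=-2, M2=0
seg 0: a=1, c=M0/2=0, d=(M1−M0)/(6·1)=-1/3, b=Δ0−h0·(2M0+M1)/6=4/3
seg 1: a=2, c=M1/2=-1, d=(M2−M1)/(6·2)=1/6, b=Δ1−h1·(2M1+M2)/6=1/3
t_q=3/2 → seg 1, τ=1/2; S=2+1/3·τ+-1·τ²+1/6·τ³=31/16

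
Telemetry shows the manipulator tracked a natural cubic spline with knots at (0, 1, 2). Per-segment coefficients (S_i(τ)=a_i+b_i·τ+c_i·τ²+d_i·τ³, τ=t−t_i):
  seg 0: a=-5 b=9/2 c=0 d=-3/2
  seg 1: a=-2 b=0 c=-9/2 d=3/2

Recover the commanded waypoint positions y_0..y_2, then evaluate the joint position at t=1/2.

y_0 = S_0(0) = a_0 = -5
y_1 = S_1(0) = a_1 = -2
y_2 = S_1(1) = -5
t_q=1/2 is in segment 0 (τ=1/2); S_0(τ)=-47/16

y_0=-5 y_1=-2 y_2=-5
S(1/2) = -47/16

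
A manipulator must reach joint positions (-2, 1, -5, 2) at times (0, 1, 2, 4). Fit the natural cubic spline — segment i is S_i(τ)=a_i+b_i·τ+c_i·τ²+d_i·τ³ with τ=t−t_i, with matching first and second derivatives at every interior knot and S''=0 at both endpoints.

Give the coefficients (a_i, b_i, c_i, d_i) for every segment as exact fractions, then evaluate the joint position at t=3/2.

Δ: Δ0=3, Δ1=-6, Δ2=7/2
row 1: diag=4, rhs=-54; c'=1/4, d'=-27/2
row 2: denom=6−1·1/4=23/4; d'=(57−1·-27/2)/(23/4)=282/23
back: M2=282/23
back: M1=-27/2−1/4·282/23=-381/23
M: M0=0, M1=-381/23, M2=282/23, M3=0
seg 0: a=-2, c=M0/2=0, d=(M1−M0)/(6·1)=-127/46, b=Δ0−h0·(2M0+M1)/6=265/46
seg 1: a=1, c=M1/2=-381/46, d=(M2−M1)/(6·1)=221/46, b=Δ1−h1·(2M1+M2)/6=-58/23
seg 2: a=-5, c=M2/2=141/23, d=(M3−M2)/(6·2)=-47/46, b=Δ2−h2·(2M2+M3)/6=-215/46
t_q=3/2 → seg 1, τ=1/2; S=1+-58/23·τ+-381/46·τ²+221/46·τ³=-637/368

  seg 0: a=-2 b=265/46 c=0 d=-127/46
  seg 1: a=1 b=-58/23 c=-381/46 d=221/46
  seg 2: a=-5 b=-215/46 c=141/23 d=-47/46
S(3/2) = -637/368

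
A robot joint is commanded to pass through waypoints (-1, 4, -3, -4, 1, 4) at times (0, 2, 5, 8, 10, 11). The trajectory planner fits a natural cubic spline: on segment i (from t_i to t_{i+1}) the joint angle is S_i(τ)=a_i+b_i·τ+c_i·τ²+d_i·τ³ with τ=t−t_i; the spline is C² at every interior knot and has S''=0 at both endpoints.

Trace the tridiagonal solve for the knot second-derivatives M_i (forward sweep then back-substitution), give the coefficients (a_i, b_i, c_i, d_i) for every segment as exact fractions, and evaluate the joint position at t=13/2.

  seg 0: a=-1 b=467/129 c=0 d=-289/1032
  seg 1: a=4 b=67/258 c=-289/172 d=421/1548
  seg 2: a=-3 b=-1279/516 c=33/43 d=-3/172
  seg 3: a=-4 b=427/258 c=105/172 d=-97/1032
  seg 4: a=1 b=383/129 c=2/43 d=-2/129
S(13/2) = -6949/1376

Δ: Δ0=5/2, Δ1=-7/3, Δ2=-1/3, Δ3=5/2, Δ4=3
row 1: diag=10, rhs=-29; c'=3/10, d'=-29/10
row 2: denom=12−3·3/10=111/10; d'=(12−3·-29/10)/(111/10)=69/37
row 3: denom=10−3·10/37=340/37; d'=(17−3·69/37)/(340/37)=211/170
row 4: denom=6−2·37/170=473/85; d'=(3−2·211/170)/(473/85)=4/43
back: M4=4/43
back: M3=211/170−37/170·4/43=105/86
back: M2=69/37−10/37·105/86=66/43
back: M1=-29/10−3/10·66/43=-289/86
M: M0=0, M1=-289/86, M2=66/43, M3=105/86, M4=4/43, M5=0
seg 0: a=-1, c=M0/2=0, d=(M1−M0)/(6·2)=-289/1032, b=Δ0−h0·(2M0+M1)/6=467/129
seg 1: a=4, c=M1/2=-289/172, d=(M2−M1)/(6·3)=421/1548, b=Δ1−h1·(2M1+M2)/6=67/258
seg 2: a=-3, c=M2/2=33/43, d=(M3−M2)/(6·3)=-3/172, b=Δ2−h2·(2M2+M3)/6=-1279/516
seg 3: a=-4, c=M3/2=105/172, d=(M4−M3)/(6·2)=-97/1032, b=Δ3−h3·(2M3+M4)/6=427/258
seg 4: a=1, c=M4/2=2/43, d=(M5−M4)/(6·1)=-2/129, b=Δ4−h4·(2M4+M5)/6=383/129
t_q=13/2 → seg 2, τ=3/2; S=-3+-1279/516·τ+33/43·τ²+-3/172·τ³=-6949/1376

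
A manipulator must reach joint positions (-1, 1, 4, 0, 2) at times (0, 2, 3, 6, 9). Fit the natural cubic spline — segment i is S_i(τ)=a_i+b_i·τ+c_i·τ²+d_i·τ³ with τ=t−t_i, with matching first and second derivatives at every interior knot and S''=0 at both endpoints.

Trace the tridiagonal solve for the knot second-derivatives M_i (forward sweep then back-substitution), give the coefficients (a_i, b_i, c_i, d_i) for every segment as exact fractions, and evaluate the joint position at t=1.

Δ: Δ0=1, Δ1=3, Δ2=-4/3, Δ3=2/3
row 1: diag=6, rhs=12; c'=1/6, d'=2
row 2: denom=8−1·1/6=47/6; d'=(-26−1·2)/(47/6)=-168/47
row 3: denom=12−3·18/47=510/47; d'=(12−3·-168/47)/(510/47)=178/85
back: M3=178/85
back: M2=-168/47−18/47·178/85=-372/85
back: M1=2−1/6·-372/85=232/85
M: M0=0, M1=232/85, M2=-372/85, M3=178/85, M4=0
seg 0: a=-1, c=M0/2=0, d=(M1−M0)/(6·2)=58/255, b=Δ0−h0·(2M0+M1)/6=23/255
seg 1: a=1, c=M1/2=116/85, d=(M2−M1)/(6·1)=-302/255, b=Δ1−h1·(2M1+M2)/6=719/255
seg 2: a=4, c=M2/2=-186/85, d=(M3−M2)/(6·3)=55/153, b=Δ2−h2·(2M2+M3)/6=509/255
seg 3: a=0, c=M3/2=89/85, d=(M4−M3)/(6·3)=-89/765, b=Δ3−h3·(2M3+M4)/6=-364/255
t_q=1 → seg 0, τ=1; S=-1+23/255·τ+0·τ²+58/255·τ³=-58/85

  seg 0: a=-1 b=23/255 c=0 d=58/255
  seg 1: a=1 b=719/255 c=116/85 d=-302/255
  seg 2: a=4 b=509/255 c=-186/85 d=55/153
  seg 3: a=0 b=-364/255 c=89/85 d=-89/765
S(1) = -58/85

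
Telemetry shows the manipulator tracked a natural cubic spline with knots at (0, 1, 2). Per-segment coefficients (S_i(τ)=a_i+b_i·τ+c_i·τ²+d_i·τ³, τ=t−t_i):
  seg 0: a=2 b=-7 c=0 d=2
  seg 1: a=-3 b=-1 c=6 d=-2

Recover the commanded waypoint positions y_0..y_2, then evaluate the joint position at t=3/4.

y_0 = S_0(0) = a_0 = 2
y_1 = S_1(0) = a_1 = -3
y_2 = S_1(1) = 0
t_q=3/4 is in segment 0 (τ=3/4); S_0(τ)=-77/32

y_0=2 y_1=-3 y_2=0
S(3/4) = -77/32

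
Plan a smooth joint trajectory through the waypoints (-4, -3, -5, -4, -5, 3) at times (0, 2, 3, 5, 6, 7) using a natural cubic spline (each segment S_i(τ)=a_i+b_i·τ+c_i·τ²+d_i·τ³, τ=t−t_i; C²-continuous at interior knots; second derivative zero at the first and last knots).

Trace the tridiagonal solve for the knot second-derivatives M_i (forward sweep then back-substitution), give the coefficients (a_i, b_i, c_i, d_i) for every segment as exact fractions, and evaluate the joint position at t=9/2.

  seg 0: a=-4 b=2279/1418 c=0 d=-785/2836
  seg 1: a=-3 b=-2431/1418 c=-2355/1418 d=975/709
  seg 2: a=-5 b=-1291/1418 c=3495/1418 d=-2495/2836
  seg 3: a=-4 b=-2281/1418 c=-1995/709 d=4853/1418
  seg 4: a=-5 b=2149/709 c=10569/1418 d=-3523/1418
S(9/2) = -85969/22688

Δ: Δ0=1/2, Δ1=-2, Δ2=1/2, Δ3=-1, Δ4=8
row 1: diag=6, rhs=-15; c'=1/6, d'=-5/2
row 2: denom=6−1·1/6=35/6; d'=(15−1·-5/2)/(35/6)=3
row 3: denom=6−2·12/35=186/35; d'=(-9−2·3)/(186/35)=-175/62
row 4: denom=4−1·35/186=709/186; d'=(54−1·-175/62)/(709/186)=10569/709
back: M4=10569/709
back: M3=-175/62−35/186·10569/709=-3990/709
back: M2=3−12/35·-3990/709=3495/709
back: M1=-5/2−1/6·3495/709=-2355/709
M: M0=0, M1=-2355/709, M2=3495/709, M3=-3990/709, M4=10569/709, M5=0
seg 0: a=-4, c=M0/2=0, d=(M1−M0)/(6·2)=-785/2836, b=Δ0−h0·(2M0+M1)/6=2279/1418
seg 1: a=-3, c=M1/2=-2355/1418, d=(M2−M1)/(6·1)=975/709, b=Δ1−h1·(2M1+M2)/6=-2431/1418
seg 2: a=-5, c=M2/2=3495/1418, d=(M3−M2)/(6·2)=-2495/2836, b=Δ2−h2·(2M2+M3)/6=-1291/1418
seg 3: a=-4, c=M3/2=-1995/709, d=(M4−M3)/(6·1)=4853/1418, b=Δ3−h3·(2M3+M4)/6=-2281/1418
seg 4: a=-5, c=M4/2=10569/1418, d=(M5−M4)/(6·1)=-3523/1418, b=Δ4−h4·(2M4+M5)/6=2149/709
t_q=9/2 → seg 2, τ=3/2; S=-5+-1291/1418·τ+3495/1418·τ²+-2495/2836·τ³=-85969/22688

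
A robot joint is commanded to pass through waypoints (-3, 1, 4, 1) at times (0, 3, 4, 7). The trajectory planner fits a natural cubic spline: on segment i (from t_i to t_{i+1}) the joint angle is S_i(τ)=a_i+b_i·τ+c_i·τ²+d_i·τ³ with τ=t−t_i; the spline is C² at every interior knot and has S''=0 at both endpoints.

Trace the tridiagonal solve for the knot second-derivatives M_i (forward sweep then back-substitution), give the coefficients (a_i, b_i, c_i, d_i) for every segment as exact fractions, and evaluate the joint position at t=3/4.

Δ: Δ0=4/3, Δ1=3, Δ2=-1
row 1: diag=8, rhs=10; c'=1/8, d'=5/4
row 2: denom=8−1·1/8=63/8; d'=(-24−1·5/4)/(63/8)=-202/63
back: M2=-202/63
back: M1=5/4−1/8·-202/63=104/63
M: M0=0, M1=104/63, M2=-202/63, M3=0
seg 0: a=-3, c=M0/2=0, d=(M1−M0)/(6·3)=52/567, b=Δ0−h0·(2M0+M1)/6=32/63
seg 1: a=1, c=M1/2=52/63, d=(M2−M1)/(6·1)=-17/21, b=Δ1−h1·(2M1+M2)/6=188/63
seg 2: a=4, c=M2/2=-101/63, d=(M3−M2)/(6·3)=101/567, b=Δ2−h2·(2M2+M3)/6=139/63
t_q=3/4 → seg 0, τ=3/4; S=-3+32/63·τ+0·τ²+52/567·τ³=-289/112

  seg 0: a=-3 b=32/63 c=0 d=52/567
  seg 1: a=1 b=188/63 c=52/63 d=-17/21
  seg 2: a=4 b=139/63 c=-101/63 d=101/567
S(3/4) = -289/112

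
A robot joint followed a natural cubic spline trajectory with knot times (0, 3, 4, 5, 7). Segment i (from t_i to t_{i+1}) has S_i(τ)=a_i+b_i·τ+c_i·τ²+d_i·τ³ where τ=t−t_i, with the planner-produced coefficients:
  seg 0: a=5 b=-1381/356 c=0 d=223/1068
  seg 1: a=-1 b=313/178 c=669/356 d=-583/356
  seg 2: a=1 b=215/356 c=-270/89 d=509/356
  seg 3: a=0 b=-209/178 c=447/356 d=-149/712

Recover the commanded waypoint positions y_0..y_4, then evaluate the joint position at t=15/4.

y_0 = S_0(0) = a_0 = 5
y_1 = S_1(0) = a_1 = -1
y_2 = S_2(0) = a_2 = 1
y_3 = S_3(0) = a_3 = 0
y_4 = S_3(2) = 1
t_q=15/4 is in segment 1 (τ=3/4); S_1(τ)=15607/22784

y_0=5 y_1=-1 y_2=1 y_3=0 y_4=1
S(15/4) = 15607/22784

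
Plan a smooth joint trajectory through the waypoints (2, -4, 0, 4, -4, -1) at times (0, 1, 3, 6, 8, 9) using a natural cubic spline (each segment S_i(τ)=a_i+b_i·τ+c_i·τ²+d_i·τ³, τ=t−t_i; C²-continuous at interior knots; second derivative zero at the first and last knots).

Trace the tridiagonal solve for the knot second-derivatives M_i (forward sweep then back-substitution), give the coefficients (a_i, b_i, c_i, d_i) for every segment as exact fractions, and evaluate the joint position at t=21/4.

  seg 0: a=2 b=-15539/2109 c=0 d=2885/2109
  seg 1: a=-4 b=-6884/2109 c=2885/703 d=-1552/2109
  seg 2: a=0 b=9112/2109 c=-219/703 d=-13/57
  seg 3: a=4 b=-7817/2109 c=-1662/703 d=9353/8436
  seg 4: a=-4 b=298/2109 c=6029/1406 d=-6029/4218
S(21/4) = 249537/44992

Δ: Δ0=-6, Δ1=2, Δ2=4/3, Δ3=-4, Δ4=3
row 1: diag=6, rhs=48; c'=1/3, d'=8
row 2: denom=10−2·1/3=28/3; d'=(-4−2·8)/(28/3)=-15/7
row 3: denom=10−3·9/28=253/28; d'=(-32−3·-15/7)/(253/28)=-716/253
row 4: denom=6−2·56/253=1406/253; d'=(42−2·-716/253)/(1406/253)=6029/703
back: M4=6029/703
back: M3=-716/253−56/253·6029/703=-3324/703
back: M2=-15/7−9/28·-3324/703=-438/703
back: M1=8−1/3·-438/703=5770/703
M: M0=0, M1=5770/703, M2=-438/703, M3=-3324/703, M4=6029/703, M5=0
seg 0: a=2, c=M0/2=0, d=(M1−M0)/(6·1)=2885/2109, b=Δ0−h0·(2M0+M1)/6=-15539/2109
seg 1: a=-4, c=M1/2=2885/703, d=(M2−M1)/(6·2)=-1552/2109, b=Δ1−h1·(2M1+M2)/6=-6884/2109
seg 2: a=0, c=M2/2=-219/703, d=(M3−M2)/(6·3)=-13/57, b=Δ2−h2·(2M2+M3)/6=9112/2109
seg 3: a=4, c=M3/2=-1662/703, d=(M4−M3)/(6·2)=9353/8436, b=Δ3−h3·(2M3+M4)/6=-7817/2109
seg 4: a=-4, c=M4/2=6029/1406, d=(M5−M4)/(6·1)=-6029/4218, b=Δ4−h4·(2M4+M5)/6=298/2109
t_q=21/4 → seg 2, τ=9/4; S=0+9112/2109·τ+-219/703·τ²+-13/57·τ³=249537/44992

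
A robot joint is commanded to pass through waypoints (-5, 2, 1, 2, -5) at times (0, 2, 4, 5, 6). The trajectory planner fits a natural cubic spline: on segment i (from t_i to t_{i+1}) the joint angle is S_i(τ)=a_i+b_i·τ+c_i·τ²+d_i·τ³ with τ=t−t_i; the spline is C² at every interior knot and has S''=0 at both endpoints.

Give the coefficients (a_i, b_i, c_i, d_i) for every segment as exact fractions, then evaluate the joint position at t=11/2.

  seg 0: a=-5 b=69/14 c=0 d=-5/14
  seg 1: a=2 b=9/14 c=-15/7 d=11/14
  seg 2: a=1 b=3/2 c=18/7 d=-43/14
  seg 3: a=2 b=-18/7 c=-93/14 d=31/14
S(11/2) = -75/112

Δ: Δ0=7/2, Δ1=-1/2, Δ2=1, Δ3=-7
row 1: diag=8, rhs=-24; c'=1/4, d'=-3
row 2: denom=6−2·1/4=11/2; d'=(9−2·-3)/(11/2)=30/11
row 3: denom=4−1·2/11=42/11; d'=(-48−1·30/11)/(42/11)=-93/7
back: M3=-93/7
back: M2=30/11−2/11·-93/7=36/7
back: M1=-3−1/4·36/7=-30/7
M: M0=0, M1=-30/7, M2=36/7, M3=-93/7, M4=0
seg 0: a=-5, c=M0/2=0, d=(M1−M0)/(6·2)=-5/14, b=Δ0−h0·(2M0+M1)/6=69/14
seg 1: a=2, c=M1/2=-15/7, d=(M2−M1)/(6·2)=11/14, b=Δ1−h1·(2M1+M2)/6=9/14
seg 2: a=1, c=M2/2=18/7, d=(M3−M2)/(6·1)=-43/14, b=Δ2−h2·(2M2+M3)/6=3/2
seg 3: a=2, c=M3/2=-93/14, d=(M4−M3)/(6·1)=31/14, b=Δ3−h3·(2M3+M4)/6=-18/7
t_q=11/2 → seg 3, τ=1/2; S=2+-18/7·τ+-93/14·τ²+31/14·τ³=-75/112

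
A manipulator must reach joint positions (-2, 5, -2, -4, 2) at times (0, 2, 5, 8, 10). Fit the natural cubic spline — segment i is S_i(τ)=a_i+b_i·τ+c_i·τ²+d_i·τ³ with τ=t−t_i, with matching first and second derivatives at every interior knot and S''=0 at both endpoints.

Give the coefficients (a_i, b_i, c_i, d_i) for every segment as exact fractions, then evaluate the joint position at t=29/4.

  seg 0: a=-2 b=1633/340 c=0 d=-443/1360
  seg 1: a=5 b=76/85 c=-1329/680 d=5377/18360
  seg 2: a=-2 b=-117/40 c=139/204 d=437/18360
  seg 3: a=-4 b=307/170 c=609/680 d=-203/1360
S(29/4) = -211537/43520

Δ: Δ0=7/2, Δ1=-7/3, Δ2=-2/3, Δ3=3
row 1: diag=10, rhs=-35; c'=3/10, d'=-7/2
row 2: denom=12−3·3/10=111/10; d'=(10−3·-7/2)/(111/10)=205/111
row 3: denom=10−3·10/37=340/37; d'=(22−3·205/111)/(340/37)=609/340
back: M3=609/340
back: M2=205/111−10/37·609/340=139/102
back: M1=-7/2−3/10·139/102=-1329/340
M: M0=0, M1=-1329/340, M2=139/102, M3=609/340, M4=0
seg 0: a=-2, c=M0/2=0, d=(M1−M0)/(6·2)=-443/1360, b=Δ0−h0·(2M0+M1)/6=1633/340
seg 1: a=5, c=M1/2=-1329/680, d=(M2−M1)/(6·3)=5377/18360, b=Δ1−h1·(2M1+M2)/6=76/85
seg 2: a=-2, c=M2/2=139/204, d=(M3−M2)/(6·3)=437/18360, b=Δ2−h2·(2M2+M3)/6=-117/40
seg 3: a=-4, c=M3/2=609/680, d=(M4−M3)/(6·2)=-203/1360, b=Δ3−h3·(2M3+M4)/6=307/170
t_q=29/4 → seg 2, τ=9/4; S=-2+-117/40·τ+139/204·τ²+437/18360·τ³=-211537/43520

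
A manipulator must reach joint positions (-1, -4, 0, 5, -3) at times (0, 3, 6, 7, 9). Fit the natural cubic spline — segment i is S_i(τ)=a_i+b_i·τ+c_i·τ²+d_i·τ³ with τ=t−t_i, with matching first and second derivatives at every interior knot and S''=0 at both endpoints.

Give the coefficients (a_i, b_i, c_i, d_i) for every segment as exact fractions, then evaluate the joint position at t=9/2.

  seg 0: a=-1 b=-56/51 c=0 d=5/459
  seg 1: a=-4 b=-41/51 c=5/51 d=94/459
  seg 2: a=0 b=271/51 c=33/17 d=-115/51
  seg 3: a=5 b=124/51 c=-82/17 d=41/51
S(9/2) = -73/17

Δ: Δ0=-1, Δ1=4/3, Δ2=5, Δ3=-4
row 1: diag=12, rhs=14; c'=1/4, d'=7/6
row 2: denom=8−3·1/4=29/4; d'=(22−3·7/6)/(29/4)=74/29
row 3: denom=6−1·4/29=170/29; d'=(-54−1·74/29)/(170/29)=-164/17
back: M3=-164/17
back: M2=74/29−4/29·-164/17=66/17
back: M1=7/6−1/4·66/17=10/51
M: M0=0, M1=10/51, M2=66/17, M3=-164/17, M4=0
seg 0: a=-1, c=M0/2=0, d=(M1−M0)/(6·3)=5/459, b=Δ0−h0·(2M0+M1)/6=-56/51
seg 1: a=-4, c=M1/2=5/51, d=(M2−M1)/(6·3)=94/459, b=Δ1−h1·(2M1+M2)/6=-41/51
seg 2: a=0, c=M2/2=33/17, d=(M3−M2)/(6·1)=-115/51, b=Δ2−h2·(2M2+M3)/6=271/51
seg 3: a=5, c=M3/2=-82/17, d=(M4−M3)/(6·2)=41/51, b=Δ3−h3·(2M3+M4)/6=124/51
t_q=9/2 → seg 1, τ=3/2; S=-4+-41/51·τ+5/51·τ²+94/459·τ³=-73/17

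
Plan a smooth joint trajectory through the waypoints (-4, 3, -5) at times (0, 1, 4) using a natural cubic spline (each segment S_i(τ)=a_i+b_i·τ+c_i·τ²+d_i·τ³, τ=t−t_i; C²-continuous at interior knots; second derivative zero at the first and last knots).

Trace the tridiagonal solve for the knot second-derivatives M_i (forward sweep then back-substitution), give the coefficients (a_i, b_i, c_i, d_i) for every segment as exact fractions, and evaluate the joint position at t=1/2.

Δ: Δ0=7, Δ1=-8/3
row 1: diag=8, rhs=-58; c'=3/8, d'=-29/4
back: M1=-29/4
M: M0=0, M1=-29/4, M2=0
seg 0: a=-4, c=M0/2=0, d=(M1−M0)/(6·1)=-29/24, b=Δ0−h0·(2M0+M1)/6=197/24
seg 1: a=3, c=M1/2=-29/8, d=(M2−M1)/(6·3)=29/72, b=Δ1−h1·(2M1+M2)/6=55/12
t_q=1/2 → seg 0, τ=1/2; S=-4+197/24·τ+0·τ²+-29/24·τ³=-3/64

  seg 0: a=-4 b=197/24 c=0 d=-29/24
  seg 1: a=3 b=55/12 c=-29/8 d=29/72
S(1/2) = -3/64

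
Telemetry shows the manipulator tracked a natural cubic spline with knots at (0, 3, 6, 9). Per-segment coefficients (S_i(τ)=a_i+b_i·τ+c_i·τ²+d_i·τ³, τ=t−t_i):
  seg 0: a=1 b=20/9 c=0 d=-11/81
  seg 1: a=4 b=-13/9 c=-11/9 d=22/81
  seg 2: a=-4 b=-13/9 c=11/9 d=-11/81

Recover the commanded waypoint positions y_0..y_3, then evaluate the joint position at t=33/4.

y_0=1 y_1=4 y_2=-4 y_3=-1
S(33/4) = -167/64

y_0 = S_0(0) = a_0 = 1
y_1 = S_1(0) = a_1 = 4
y_2 = S_2(0) = a_2 = -4
y_3 = S_2(3) = -1
t_q=33/4 is in segment 2 (τ=9/4); S_2(τ)=-167/64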